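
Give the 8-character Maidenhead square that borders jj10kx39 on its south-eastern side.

JJ10kx48

Longitude extended square 3; +1 → 4.
Latitude extended square 9; −1 → 8.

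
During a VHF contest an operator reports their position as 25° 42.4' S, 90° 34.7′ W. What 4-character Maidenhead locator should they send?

Offset from 180°W / 90°S: lon 89.42°, lat 64.29°.
Field (20°×10°, letters A–R): lon ⌊89.42/20⌋ = 4 → E; lat ⌊64.29/10⌋ = 6 → G.
Square (2°×1°, digits 0–9): lon ⌊9.42/2⌋ = 4; lat ⌊4.29/1⌋ = 4.

EG44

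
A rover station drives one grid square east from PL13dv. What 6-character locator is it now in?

Longitude subsquare d = 3; +1 → 4 = e.
The latitude characters are unchanged.

PL13ev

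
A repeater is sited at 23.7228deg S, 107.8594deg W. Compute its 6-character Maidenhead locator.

DG66bg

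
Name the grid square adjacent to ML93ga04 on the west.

ML93fa94

Longitude extended square 0; −1 → -1, wraps to 9, carry into subsquare.
Longitude subsquare g = 6; −1 → 5 = f.
The latitude characters are unchanged.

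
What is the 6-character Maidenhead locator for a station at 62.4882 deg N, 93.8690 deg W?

EP32bl

Offset from 180°W / 90°S: lon 86.1310°, lat 152.4882°.
Field: lon ⌊86.1310/20⌋ = 4 → E; lat ⌊152.4882/10⌋ = 15 → P.
Square: lon ⌊6.1310/2⌋ = 3; lat ⌊2.4882/1⌋ = 2.
Subsquare: lon ⌊0.1310/0.0833333⌋ = 1 → b; lat ⌊0.4882/0.0416667⌋ = 11 → l.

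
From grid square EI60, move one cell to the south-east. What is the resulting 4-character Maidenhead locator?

Longitude square 6; +1 → 7.
Latitude square 0; −1 → -1, wraps to 9, carry into field.
Latitude field I = 8; −1 → 7 = H.

EH79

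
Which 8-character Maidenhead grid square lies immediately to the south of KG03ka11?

Latitude extended square 1; −1 → 0.
The longitude characters are unchanged.

KG03ka10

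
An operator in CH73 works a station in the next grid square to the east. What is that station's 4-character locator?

CH83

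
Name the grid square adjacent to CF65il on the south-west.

Longitude subsquare i = 8; −1 → 7 = h.
Latitude subsquare l = 11; −1 → 10 = k.

CF65hk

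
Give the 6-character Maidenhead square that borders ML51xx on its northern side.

ML52xa

Latitude subsquare x = 23; +1 → 24, wraps to 0 = a, carry into square.
Latitude square 1; +1 → 2.
The longitude characters are unchanged.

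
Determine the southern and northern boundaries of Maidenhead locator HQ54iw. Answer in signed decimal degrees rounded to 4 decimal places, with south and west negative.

74.9167, 74.9583

Field H=7, Q=16: +7·20° lon, +16·10° lat → SW at lon -40°, lat 70°.
Square 5, 4: +5·2° lon, +4·1° lat → SW at lon -30°, lat 74°.
Subsquare i=8, w=22: +8·0.0833333° lon, +22·0.0416667° lat → SW at lon -29.3333°, lat 74.9167°.
Cell spans 0.0833333° lon × 0.0416667° lat.
south 74.9167, north 74.9583.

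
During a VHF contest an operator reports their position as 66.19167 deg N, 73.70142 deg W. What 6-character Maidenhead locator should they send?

FP36de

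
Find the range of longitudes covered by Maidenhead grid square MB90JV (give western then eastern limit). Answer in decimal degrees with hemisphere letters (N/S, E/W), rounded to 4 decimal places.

Field M=12, B=1: +12·20° lon, +1·10° lat → SW at lon 60°, lat -80°.
Square 9, 0: +9·2° lon, +0·1° lat → SW at lon 78°, lat -80°.
Subsquare j=9, v=21: +9·0.0833333° lon, +21·0.0416667° lat → SW at lon 78.75°, lat -79.125°.
Cell spans 0.0833333° lon × 0.0416667° lat.
west 78.7500° E, east 78.8333° E.

78.7500° E, 78.8333° E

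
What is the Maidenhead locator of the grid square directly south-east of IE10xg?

IE20af

Longitude subsquare x = 23; +1 → 24, wraps to 0 = a, carry into square.
Longitude square 1; +1 → 2.
Latitude subsquare g = 6; −1 → 5 = f.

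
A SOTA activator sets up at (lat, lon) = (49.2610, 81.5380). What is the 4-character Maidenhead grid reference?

Offset from 180°W / 90°S: lon 261.54°, lat 139.26°.
Field (20°×10°, letters A–R): 261.54/20 → 13 → N, 139.26/10 → 13 → N; chars NN.
Square (2°×1°, digits 0–9): 1.54/2 → 0, 9.26/1 → 9; chars 09.

NN09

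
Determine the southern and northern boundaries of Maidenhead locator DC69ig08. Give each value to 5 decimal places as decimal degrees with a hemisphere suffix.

60.71667° S, 60.71250° S

Field D=3, C=2: +3·20° lon, +2·10° lat → SW at lon -120°, lat -70°.
Square 6, 9: +6·2° lon, +9·1° lat → SW at lon -108°, lat -61°.
Subsquare i=8, g=6: +8·0.0833333° lon, +6·0.0416667° lat → SW at lon -107.333°, lat -60.75°.
Extended square 0, 8: +0·0.00833333° lon, +8·0.00416667° lat → SW at lon -107.333°, lat -60.7167°.
Cell spans 0.00833333° lon × 0.00416667° lat.
south 60.71667° S, north 60.71250° S.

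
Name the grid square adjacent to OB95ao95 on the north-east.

OB95bo06

Longitude extended square 9; +1 → 10, wraps to 0, carry into subsquare.
Longitude subsquare a = 0; +1 → 1 = b.
Latitude extended square 5; +1 → 6.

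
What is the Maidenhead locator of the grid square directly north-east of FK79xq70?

FK79xq81

Longitude extended square 7; +1 → 8.
Latitude extended square 0; +1 → 1.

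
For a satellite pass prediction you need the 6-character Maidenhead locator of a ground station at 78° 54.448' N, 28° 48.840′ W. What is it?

Shift to the Maidenhead origin (180°W, 90°S): lon 151.1860, lat 168.9075.
Field: lon ⌊151.1860/20⌋ = 7 → H; lat ⌊168.9075/10⌋ = 16 → Q.
Square: lon ⌊11.1860/2⌋ = 5; lat ⌊8.9075/1⌋ = 8.
Subsquare: lon ⌊1.1860/0.0833333⌋ = 14 → o; lat ⌊0.9075/0.0416667⌋ = 21 → v.

HQ58ov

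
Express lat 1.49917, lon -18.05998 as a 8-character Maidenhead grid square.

Shift to the Maidenhead origin (180°W, 90°S): lon 161.94002, lat 91.49917.
Field: lon ⌊161.94002/20⌋ = 8 → I; lat ⌊91.49917/10⌋ = 9 → J.
Square: lon ⌊1.94002/2⌋ = 0; lat ⌊1.49917/1⌋ = 1.
Subsquare: lon ⌊1.94002/0.0833333⌋ = 23 → x; lat ⌊0.49917/0.0416667⌋ = 11 → l.
Extended square: lon ⌊0.02335/0.00833333⌋ = 2; lat ⌊0.04084/0.00416667⌋ = 9.

IJ01xl29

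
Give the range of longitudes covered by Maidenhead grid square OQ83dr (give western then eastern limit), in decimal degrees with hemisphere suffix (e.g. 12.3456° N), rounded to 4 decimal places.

116.2500° E, 116.3333° E

Field O=14, Q=16: +14·20° lon, +16·10° lat → SW at lon 100°, lat 70°.
Square 8, 3: +8·2° lon, +3·1° lat → SW at lon 116°, lat 73°.
Subsquare d=3, r=17: +3·0.0833333° lon, +17·0.0416667° lat → SW at lon 116.25°, lat 73.7083°.
Cell spans 0.0833333° lon × 0.0416667° lat.
west 116.2500° E, east 116.3333° E.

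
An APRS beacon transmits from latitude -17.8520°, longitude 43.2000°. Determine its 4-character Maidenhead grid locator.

LH12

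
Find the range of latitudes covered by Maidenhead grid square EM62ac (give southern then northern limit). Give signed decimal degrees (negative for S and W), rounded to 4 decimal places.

Field E=4, M=12: +4·20° lon, +12·10° lat → SW at lon -100°, lat 30°.
Square 6, 2: +6·2° lon, +2·1° lat → SW at lon -88°, lat 32°.
Subsquare a=0, c=2: +0·0.0833333° lon, +2·0.0416667° lat → SW at lon -88°, lat 32.0833°.
Cell spans 0.0833333° lon × 0.0416667° lat.
south 32.0833, north 32.1250.

32.0833, 32.1250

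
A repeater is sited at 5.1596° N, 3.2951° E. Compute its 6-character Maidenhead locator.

JJ15pd

Shift to the Maidenhead origin (180°W, 90°S): lon 183.2951, lat 95.1596.
Field: lon ⌊183.2951/20⌋ = 9 → J; lat ⌊95.1596/10⌋ = 9 → J.
Square: lon ⌊3.2951/2⌋ = 1; lat ⌊5.1596/1⌋ = 5.
Subsquare: lon ⌊1.2951/0.0833333⌋ = 15 → p; lat ⌊0.1596/0.0416667⌋ = 3 → d.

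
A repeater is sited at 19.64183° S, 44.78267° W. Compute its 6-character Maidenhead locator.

Add 180° to longitude and 90° to latitude: 135.2173, 70.3582.
Field: 135.2173/20 → 6 → G, 70.3582/10 → 7 → H; chars GH.
Square: 15.2173/2 → 7, 0.3582/1 → 0; chars 70.
Subsquare: 1.2173/0.0833333 → 14 → o, 0.3582/0.0416667 → 8 → i; chars oi.

GH70oi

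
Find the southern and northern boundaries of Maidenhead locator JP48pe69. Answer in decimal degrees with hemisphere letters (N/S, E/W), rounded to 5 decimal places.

68.20417° N, 68.20833° N

Field J=9, P=15: +9·20° lon, +15·10° lat → SW at lon 0°, lat 60°.
Square 4, 8: +4·2° lon, +8·1° lat → SW at lon 8°, lat 68°.
Subsquare p=15, e=4: +15·0.0833333° lon, +4·0.0416667° lat → SW at lon 9.25°, lat 68.1667°.
Extended square 6, 9: +6·0.00833333° lon, +9·0.00416667° lat → SW at lon 9.3°, lat 68.2042°.
Cell spans 0.00833333° lon × 0.00416667° lat.
south 68.20417° N, north 68.20833° N.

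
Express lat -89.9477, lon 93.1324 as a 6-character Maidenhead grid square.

NA60nb

Shift to the Maidenhead origin (180°W, 90°S): lon 273.1324, lat 0.0523.
Field: lon ⌊273.1324/20⌋ = 13 → N; lat ⌊0.0523/10⌋ = 0 → A.
Square: lon ⌊13.1324/2⌋ = 6; lat ⌊0.0523/1⌋ = 0.
Subsquare: lon ⌊1.1324/0.0833333⌋ = 13 → n; lat ⌊0.0523/0.0416667⌋ = 1 → b.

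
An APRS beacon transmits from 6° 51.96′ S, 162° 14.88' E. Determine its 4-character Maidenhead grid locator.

RI13

Offset from 180°W / 90°S: lon 342.25°, lat 83.13°.
Field: 342.25/20 → 17 → R, 83.13/10 → 8 → I; chars RI.
Square: 2.25/2 → 1, 3.13/1 → 3; chars 13.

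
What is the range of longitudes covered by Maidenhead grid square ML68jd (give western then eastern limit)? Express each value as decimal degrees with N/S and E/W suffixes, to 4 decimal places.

72.7500° E, 72.8333° E

Field M=12, L=11: +12·20° lon, +11·10° lat → SW at lon 60°, lat 20°.
Square 6, 8: +6·2° lon, +8·1° lat → SW at lon 72°, lat 28°.
Subsquare j=9, d=3: +9·0.0833333° lon, +3·0.0416667° lat → SW at lon 72.75°, lat 28.125°.
Cell spans 0.0833333° lon × 0.0416667° lat.
west 72.7500° E, east 72.8333° E.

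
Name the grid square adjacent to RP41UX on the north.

RP42ua

Latitude subsquare x = 23; +1 → 24, wraps to 0 = a, carry into square.
Latitude square 1; +1 → 2.
The longitude characters are unchanged.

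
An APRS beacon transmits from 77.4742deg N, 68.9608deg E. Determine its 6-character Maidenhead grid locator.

Shift to the Maidenhead origin (180°W, 90°S): lon 248.9608, lat 167.4742.
Field: lon ⌊248.9608/20⌋ = 12 → M; lat ⌊167.4742/10⌋ = 16 → Q.
Square: lon ⌊8.9608/2⌋ = 4; lat ⌊7.4742/1⌋ = 7.
Subsquare: lon ⌊0.9608/0.0833333⌋ = 11 → l; lat ⌊0.4742/0.0416667⌋ = 11 → l.

MQ47ll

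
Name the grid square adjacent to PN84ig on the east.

Longitude subsquare i = 8; +1 → 9 = j.
The latitude characters are unchanged.

PN84jg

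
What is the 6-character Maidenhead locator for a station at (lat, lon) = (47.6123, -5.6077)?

Offset from 180°W / 90°S: lon 174.3923°, lat 137.6123°.
Field (20°×10°, letters A–R): 174.3923/20 → 8 → I, 137.6123/10 → 13 → N; chars IN.
Square (2°×1°, digits 0–9): 14.3923/2 → 7, 7.6123/1 → 7; chars 77.
Subsquare (5′×2.5′, letters a–x): 0.3923/0.0833333 → 4 → e, 0.6123/0.0416667 → 14 → o; chars eo.

IN77eo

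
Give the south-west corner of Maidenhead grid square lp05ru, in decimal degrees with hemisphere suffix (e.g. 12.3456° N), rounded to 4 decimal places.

65.8333° N, 41.4167° E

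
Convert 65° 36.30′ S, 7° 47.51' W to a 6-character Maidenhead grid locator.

IC64cj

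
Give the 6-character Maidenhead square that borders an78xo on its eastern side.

AN88ao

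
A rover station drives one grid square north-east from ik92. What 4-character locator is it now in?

JK03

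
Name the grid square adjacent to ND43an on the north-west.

ND33xo

Longitude subsquare a = 0; −1 → -1, wraps to 23 = x, carry into square.
Longitude square 4; −1 → 3.
Latitude subsquare n = 13; +1 → 14 = o.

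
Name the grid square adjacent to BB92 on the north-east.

CB03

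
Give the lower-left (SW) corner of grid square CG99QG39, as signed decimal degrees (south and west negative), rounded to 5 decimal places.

Field C=2, G=6: +2·20° lon, +6·10° lat → SW at lon -140°, lat -30°.
Square 9, 9: +9·2° lon, +9·1° lat → SW at lon -122°, lat -21°.
Subsquare q=16, g=6: +16·0.0833333° lon, +6·0.0416667° lat → SW at lon -120.667°, lat -20.75°.
Extended square 3, 9: +3·0.00833333° lon, +9·0.00416667° lat → SW at lon -120.642°, lat -20.7125°.
latitude -20.71250, longitude -120.64167.

-20.71250, -120.64167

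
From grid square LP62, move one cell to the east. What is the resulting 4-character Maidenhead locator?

LP72

Longitude square 6; +1 → 7.
The latitude characters are unchanged.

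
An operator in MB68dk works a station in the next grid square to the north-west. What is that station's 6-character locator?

MB68cl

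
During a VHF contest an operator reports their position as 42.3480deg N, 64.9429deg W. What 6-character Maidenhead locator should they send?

FN72mi

Offset from 180°W / 90°S: lon 115.0571°, lat 132.3480°.
Field (20°×10°, letters A–R): 115.0571/20 → 5 → F, 132.3480/10 → 13 → N; chars FN.
Square (2°×1°, digits 0–9): 15.0571/2 → 7, 2.3480/1 → 2; chars 72.
Subsquare (5′×2.5′, letters a–x): 1.0571/0.0833333 → 12 → m, 0.3480/0.0416667 → 8 → i; chars mi.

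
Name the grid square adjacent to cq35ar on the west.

Longitude subsquare a = 0; −1 → -1, wraps to 23 = x, carry into square.
Longitude square 3; −1 → 2.
The latitude characters are unchanged.

CQ25xr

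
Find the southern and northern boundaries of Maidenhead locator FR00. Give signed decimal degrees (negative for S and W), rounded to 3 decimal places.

80.000, 81.000

Field F=5, R=17: +5·20° lon, +17·10° lat → SW at lon -80°, lat 80°.
Square 0, 0: +0·2° lon, +0·1° lat → SW at lon -80°, lat 80°.
Cell spans 2° lon × 1° lat.
south 80.000, north 81.000.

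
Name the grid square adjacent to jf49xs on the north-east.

Longitude subsquare x = 23; +1 → 24, wraps to 0 = a, carry into square.
Longitude square 4; +1 → 5.
Latitude subsquare s = 18; +1 → 19 = t.

JF59at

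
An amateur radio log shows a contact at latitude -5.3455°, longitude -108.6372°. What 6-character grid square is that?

DI54qp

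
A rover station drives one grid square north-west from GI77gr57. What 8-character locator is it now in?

Longitude extended square 5; −1 → 4.
Latitude extended square 7; +1 → 8.

GI77gr48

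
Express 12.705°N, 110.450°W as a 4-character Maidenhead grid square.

DK42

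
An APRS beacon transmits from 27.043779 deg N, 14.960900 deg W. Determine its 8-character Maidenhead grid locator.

IL27mb40

Shift to the Maidenhead origin (180°W, 90°S): lon 165.03910, lat 117.04378.
Field (20°×10°, letters A–R): 165.03910/20 → 8 → I, 117.04378/10 → 11 → L; chars IL.
Square (2°×1°, digits 0–9): 5.03910/2 → 2, 7.04378/1 → 7; chars 27.
Subsquare (5′×2.5′, letters a–x): 1.03910/0.0833333 → 12 → m, 0.04378/0.0416667 → 1 → b; chars mb.
Extended square (30″×15″, digits 0–9): 0.03910/0.00833333 → 4, 0.00211/0.00416667 → 0; chars 40.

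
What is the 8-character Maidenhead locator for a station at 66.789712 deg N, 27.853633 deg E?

Shift to the Maidenhead origin (180°W, 90°S): lon 207.85363, lat 156.78971.
Field: lon ⌊207.85363/20⌋ = 10 → K; lat ⌊156.78971/10⌋ = 15 → P.
Square: lon ⌊7.85363/2⌋ = 3; lat ⌊6.78971/1⌋ = 6.
Subsquare: lon ⌊1.85363/0.0833333⌋ = 22 → w; lat ⌊0.78971/0.0416667⌋ = 18 → s.
Extended square: lon ⌊0.02030/0.00833333⌋ = 2; lat ⌊0.03971/0.00416667⌋ = 9.

KP36ws29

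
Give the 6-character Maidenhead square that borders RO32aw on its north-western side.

RO22xx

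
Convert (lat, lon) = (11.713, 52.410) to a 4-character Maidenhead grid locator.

Add 180° to longitude and 90° to latitude: 232.41, 101.71.
Field (20°×10°, letters A–R): 232.41/20 → 11 → L, 101.71/10 → 10 → K; chars LK.
Square (2°×1°, digits 0–9): 12.41/2 → 6, 1.71/1 → 1; chars 61.

LK61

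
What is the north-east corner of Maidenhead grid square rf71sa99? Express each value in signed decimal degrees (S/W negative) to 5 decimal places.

-38.95833, 175.58333

Field R=17, F=5: +17·20° lon, +5·10° lat → SW at lon 160°, lat -40°.
Square 7, 1: +7·2° lon, +1·1° lat → SW at lon 174°, lat -39°.
Subsquare s=18, a=0: +18·0.0833333° lon, +0·0.0416667° lat → SW at lon 175.5°, lat -39°.
Extended square 9, 9: +9·0.00833333° lon, +9·0.00416667° lat → SW at lon 175.575°, lat -38.9625°.
Cell spans 0.00833333° lon × 0.00416667° lat. NE corner is SW corner plus one full cell.
latitude -38.95833, longitude 175.58333.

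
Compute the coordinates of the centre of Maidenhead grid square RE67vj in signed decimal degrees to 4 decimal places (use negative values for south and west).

Field R=17, E=4: +17·20° lon, +4·10° lat → SW at lon 160°, lat -50°.
Square 6, 7: +6·2° lon, +7·1° lat → SW at lon 172°, lat -43°.
Subsquare v=21, j=9: +21·0.0833333° lon, +9·0.0416667° lat → SW at lon 173.75°, lat -42.625°.
Cell spans 0.0833333° lon × 0.0416667° lat. Centre is SW corner plus half of each.
latitude -42.6042, longitude 173.7917.

-42.6042, 173.7917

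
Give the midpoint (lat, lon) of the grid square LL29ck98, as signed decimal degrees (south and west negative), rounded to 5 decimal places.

Field L=11, L=11: +11·20° lon, +11·10° lat → SW at lon 40°, lat 20°.
Square 2, 9: +2·2° lon, +9·1° lat → SW at lon 44°, lat 29°.
Subsquare c=2, k=10: +2·0.0833333° lon, +10·0.0416667° lat → SW at lon 44.1667°, lat 29.4167°.
Extended square 9, 8: +9·0.00833333° lon, +8·0.00416667° lat → SW at lon 44.2417°, lat 29.45°.
Cell spans 0.00833333° lon × 0.00416667° lat. Centre is SW corner plus half of each.
latitude 29.45208, longitude 44.24583.

29.45208, 44.24583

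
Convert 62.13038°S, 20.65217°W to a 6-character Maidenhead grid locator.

HC97qu

Offset from 180°W / 90°S: lon 159.3478°, lat 27.8696°.
Field (20°×10°, letters A–R): lon ⌊159.3478/20⌋ = 7 → H; lat ⌊27.8696/10⌋ = 2 → C.
Square (2°×1°, digits 0–9): lon ⌊19.3478/2⌋ = 9; lat ⌊7.8696/1⌋ = 7.
Subsquare (5′×2.5′, letters a–x): lon ⌊1.3478/0.0833333⌋ = 16 → q; lat ⌊0.8696/0.0416667⌋ = 20 → u.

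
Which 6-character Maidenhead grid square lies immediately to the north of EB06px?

Latitude subsquare x = 23; +1 → 24, wraps to 0 = a, carry into square.
Latitude square 6; +1 → 7.
The longitude characters are unchanged.

EB07pa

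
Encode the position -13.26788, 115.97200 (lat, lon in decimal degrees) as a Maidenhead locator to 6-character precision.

Offset from 180°W / 90°S: lon 295.9720°, lat 76.7321°.
Field (20°×10°, letters A–R): lon ⌊295.9720/20⌋ = 14 → O; lat ⌊76.7321/10⌋ = 7 → H.
Square (2°×1°, digits 0–9): lon ⌊15.9720/2⌋ = 7; lat ⌊6.7321/1⌋ = 6.
Subsquare (5′×2.5′, letters a–x): lon ⌊1.9720/0.0833333⌋ = 23 → x; lat ⌊0.7321/0.0416667⌋ = 17 → r.

OH76xr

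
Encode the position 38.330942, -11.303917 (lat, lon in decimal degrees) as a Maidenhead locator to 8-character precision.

IM48ih39

Shift to the Maidenhead origin (180°W, 90°S): lon 168.69608, lat 128.33094.
Field (20°×10°, letters A–R): 168.69608/20 → 8 → I, 128.33094/10 → 12 → M; chars IM.
Square (2°×1°, digits 0–9): 8.69608/2 → 4, 8.33094/1 → 8; chars 48.
Subsquare (5′×2.5′, letters a–x): 0.69608/0.0833333 → 8 → i, 0.33094/0.0416667 → 7 → h; chars ih.
Extended square (30″×15″, digits 0–9): 0.02942/0.00833333 → 3, 0.03928/0.00416667 → 9; chars 39.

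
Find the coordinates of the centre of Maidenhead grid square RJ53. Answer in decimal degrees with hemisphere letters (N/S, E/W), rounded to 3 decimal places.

Field R=17, J=9: +17·20° lon, +9·10° lat → SW at lon 160°, lat 0°.
Square 5, 3: +5·2° lon, +3·1° lat → SW at lon 170°, lat 3°.
Cell spans 2° lon × 1° lat. Centre is SW corner plus half of each.
latitude 3.500° N, longitude 171.000° E.

3.500° N, 171.000° E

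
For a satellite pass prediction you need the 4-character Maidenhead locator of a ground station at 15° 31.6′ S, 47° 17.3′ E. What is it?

Offset from 180°W / 90°S: lon 227.29°, lat 74.47°.
Field: 227.29/20 → 11 → L, 74.47/10 → 7 → H; chars LH.
Square: 7.29/2 → 3, 4.47/1 → 4; chars 34.

LH34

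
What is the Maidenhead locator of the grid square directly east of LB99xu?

Longitude subsquare x = 23; +1 → 24, wraps to 0 = a, carry into square.
Longitude square 9; +1 → 10, wraps to 0, carry into field.
Longitude field L = 11; +1 → 12 = M.
The latitude characters are unchanged.

MB09au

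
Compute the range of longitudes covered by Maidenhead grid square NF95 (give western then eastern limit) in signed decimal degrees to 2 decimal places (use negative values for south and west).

98.00, 100.00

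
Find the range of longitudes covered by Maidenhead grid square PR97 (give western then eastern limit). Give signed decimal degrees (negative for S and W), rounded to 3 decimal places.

138.000, 140.000

Field P=15, R=17: +15·20° lon, +17·10° lat → SW at lon 120°, lat 80°.
Square 9, 7: +9·2° lon, +7·1° lat → SW at lon 138°, lat 87°.
Cell spans 2° lon × 1° lat.
west 138.000, east 140.000.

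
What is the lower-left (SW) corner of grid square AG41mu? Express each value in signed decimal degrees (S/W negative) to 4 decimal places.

-28.1667, -171.0000

Field A=0, G=6: +0·20° lon, +6·10° lat → SW at lon -180°, lat -30°.
Square 4, 1: +4·2° lon, +1·1° lat → SW at lon -172°, lat -29°.
Subsquare m=12, u=20: +12·0.0833333° lon, +20·0.0416667° lat → SW at lon -171°, lat -28.1667°.
latitude -28.1667, longitude -171.0000.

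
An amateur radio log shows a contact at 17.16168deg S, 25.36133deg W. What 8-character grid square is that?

Offset from 180°W / 90°S: lon 154.63867°, lat 72.83832°.
Field: lon ⌊154.63867/20⌋ = 7 → H; lat ⌊72.83832/10⌋ = 7 → H.
Square: lon ⌊14.63867/2⌋ = 7; lat ⌊2.83832/1⌋ = 2.
Subsquare: lon ⌊0.63867/0.0833333⌋ = 7 → h; lat ⌊0.83832/0.0416667⌋ = 20 → u.
Extended square: lon ⌊0.05534/0.00833333⌋ = 6; lat ⌊0.00499/0.00416667⌋ = 1.

HH72hu61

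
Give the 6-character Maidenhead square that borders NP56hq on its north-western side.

NP56gr

Longitude subsquare h = 7; −1 → 6 = g.
Latitude subsquare q = 16; +1 → 17 = r.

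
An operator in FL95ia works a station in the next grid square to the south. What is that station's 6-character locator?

FL94ix

Latitude subsquare a = 0; −1 → -1, wraps to 23 = x, carry into square.
Latitude square 5; −1 → 4.
The longitude characters are unchanged.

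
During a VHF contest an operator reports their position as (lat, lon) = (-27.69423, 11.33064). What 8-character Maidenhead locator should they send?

Shift to the Maidenhead origin (180°W, 90°S): lon 191.33064, lat 62.30577.
Field (20°×10°, letters A–R): 191.33064/20 → 9 → J, 62.30577/10 → 6 → G; chars JG.
Square (2°×1°, digits 0–9): 11.33064/2 → 5, 2.30577/1 → 2; chars 52.
Subsquare (5′×2.5′, letters a–x): 1.33064/0.0833333 → 15 → p, 0.30577/0.0416667 → 7 → h; chars ph.
Extended square (30″×15″, digits 0–9): 0.08064/0.00833333 → 9, 0.01410/0.00416667 → 3; chars 93.

JG52ph93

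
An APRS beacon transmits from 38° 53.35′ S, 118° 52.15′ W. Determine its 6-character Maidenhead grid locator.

DF01nc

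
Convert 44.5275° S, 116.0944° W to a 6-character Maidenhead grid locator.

Offset from 180°W / 90°S: lon 63.9056°, lat 45.4725°.
Field: 63.9056/20 → 3 → D, 45.4725/10 → 4 → E; chars DE.
Square: 3.9056/2 → 1, 5.4725/1 → 5; chars 15.
Subsquare: 1.9056/0.0833333 → 22 → w, 0.4725/0.0416667 → 11 → l; chars wl.

DE15wl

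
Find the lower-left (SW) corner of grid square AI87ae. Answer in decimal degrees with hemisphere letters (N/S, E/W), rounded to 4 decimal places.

2.8333° S, 164.0000° W

Field A=0, I=8: +0·20° lon, +8·10° lat → SW at lon -180°, lat -10°.
Square 8, 7: +8·2° lon, +7·1° lat → SW at lon -164°, lat -3°.
Subsquare a=0, e=4: +0·0.0833333° lon, +4·0.0416667° lat → SW at lon -164°, lat -2.83333°.
latitude 2.8333° S, longitude 164.0000° W.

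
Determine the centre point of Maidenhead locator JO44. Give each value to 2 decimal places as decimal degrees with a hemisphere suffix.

Field J=9, O=14: +9·20° lon, +14·10° lat → SW at lon 0°, lat 50°.
Square 4, 4: +4·2° lon, +4·1° lat → SW at lon 8°, lat 54°.
Cell spans 2° lon × 1° lat. Centre is SW corner plus half of each.
latitude 54.50° N, longitude 9.00° E.

54.50° N, 9.00° E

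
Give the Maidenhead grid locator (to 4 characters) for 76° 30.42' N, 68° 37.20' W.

Offset from 180°W / 90°S: lon 111.38°, lat 166.51°.
Field (20°×10°, letters A–R): lon ⌊111.38/20⌋ = 5 → F; lat ⌊166.51/10⌋ = 16 → Q.
Square (2°×1°, digits 0–9): lon ⌊11.38/2⌋ = 5; lat ⌊6.51/1⌋ = 6.

FQ56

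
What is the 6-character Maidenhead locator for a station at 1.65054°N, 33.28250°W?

Offset from 180°W / 90°S: lon 146.7175°, lat 91.6505°.
Field: lon ⌊146.7175/20⌋ = 7 → H; lat ⌊91.6505/10⌋ = 9 → J.
Square: lon ⌊6.7175/2⌋ = 3; lat ⌊1.6505/1⌋ = 1.
Subsquare: lon ⌊0.7175/0.0833333⌋ = 8 → i; lat ⌊0.6505/0.0416667⌋ = 15 → p.

HJ31ip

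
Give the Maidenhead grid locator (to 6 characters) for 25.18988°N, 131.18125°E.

Offset from 180°W / 90°S: lon 311.1812°, lat 115.1899°.
Field: 311.1812/20 → 15 → P, 115.1899/10 → 11 → L; chars PL.
Square: 11.1812/2 → 5, 5.1899/1 → 5; chars 55.
Subsquare: 1.1812/0.0833333 → 14 → o, 0.1899/0.0416667 → 4 → e; chars oe.

PL55oe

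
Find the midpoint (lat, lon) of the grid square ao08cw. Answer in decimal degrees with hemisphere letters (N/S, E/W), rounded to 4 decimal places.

58.9375° N, 179.7917° W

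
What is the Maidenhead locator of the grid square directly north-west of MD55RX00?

MD55qx91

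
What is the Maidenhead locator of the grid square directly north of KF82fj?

Latitude subsquare j = 9; +1 → 10 = k.
The longitude characters are unchanged.

KF82fk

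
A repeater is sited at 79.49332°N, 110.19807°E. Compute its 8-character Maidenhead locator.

Add 180° to longitude and 90° to latitude: 290.19807, 169.49332.
Field: 290.19807/20 → 14 → O, 169.49332/10 → 16 → Q; chars OQ.
Square: 10.19807/2 → 5, 9.49332/1 → 9; chars 59.
Subsquare: 0.19807/0.0833333 → 2 → c, 0.49332/0.0416667 → 11 → l; chars cl.
Extended square: 0.03140/0.00833333 → 3, 0.03499/0.00416667 → 8; chars 38.

OQ59cl38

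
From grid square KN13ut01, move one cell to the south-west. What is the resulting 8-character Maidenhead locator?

KN13tt90

Longitude extended square 0; −1 → -1, wraps to 9, carry into subsquare.
Longitude subsquare u = 20; −1 → 19 = t.
Latitude extended square 1; −1 → 0.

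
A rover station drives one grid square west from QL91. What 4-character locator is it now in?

Longitude square 9; −1 → 8.
The latitude characters are unchanged.

QL81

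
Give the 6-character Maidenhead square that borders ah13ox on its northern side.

AH14oa

Latitude subsquare x = 23; +1 → 24, wraps to 0 = a, carry into square.
Latitude square 3; +1 → 4.
The longitude characters are unchanged.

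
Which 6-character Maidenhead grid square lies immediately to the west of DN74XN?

DN74wn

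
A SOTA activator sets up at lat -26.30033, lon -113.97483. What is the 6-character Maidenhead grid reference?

DG33aq

Shift to the Maidenhead origin (180°W, 90°S): lon 66.0252, lat 63.6997.
Field (20°×10°, letters A–R): lon ⌊66.0252/20⌋ = 3 → D; lat ⌊63.6997/10⌋ = 6 → G.
Square (2°×1°, digits 0–9): lon ⌊6.0252/2⌋ = 3; lat ⌊3.6997/1⌋ = 3.
Subsquare (5′×2.5′, letters a–x): lon ⌊0.0252/0.0833333⌋ = 0 → a; lat ⌊0.6997/0.0416667⌋ = 16 → q.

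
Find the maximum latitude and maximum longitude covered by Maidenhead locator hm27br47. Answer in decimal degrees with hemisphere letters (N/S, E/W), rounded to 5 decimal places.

37.74167° N, 35.87500° W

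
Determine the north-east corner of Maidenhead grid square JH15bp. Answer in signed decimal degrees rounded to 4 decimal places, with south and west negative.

-14.3333, 2.1667

Field J=9, H=7: +9·20° lon, +7·10° lat → SW at lon 0°, lat -20°.
Square 1, 5: +1·2° lon, +5·1° lat → SW at lon 2°, lat -15°.
Subsquare b=1, p=15: +1·0.0833333° lon, +15·0.0416667° lat → SW at lon 2.08333°, lat -14.375°.
Cell spans 0.0833333° lon × 0.0416667° lat. NE corner is SW corner plus one full cell.
latitude -14.3333, longitude 2.1667.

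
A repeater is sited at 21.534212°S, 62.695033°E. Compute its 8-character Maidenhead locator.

MG18il31

Offset from 180°W / 90°S: lon 242.69503°, lat 68.46579°.
Field (20°×10°, letters A–R): lon ⌊242.69503/20⌋ = 12 → M; lat ⌊68.46579/10⌋ = 6 → G.
Square (2°×1°, digits 0–9): lon ⌊2.69503/2⌋ = 1; lat ⌊8.46579/1⌋ = 8.
Subsquare (5′×2.5′, letters a–x): lon ⌊0.69503/0.0833333⌋ = 8 → i; lat ⌊0.46579/0.0416667⌋ = 11 → l.
Extended square (30″×15″, digits 0–9): lon ⌊0.02837/0.00833333⌋ = 3; lat ⌊0.00745/0.00416667⌋ = 1.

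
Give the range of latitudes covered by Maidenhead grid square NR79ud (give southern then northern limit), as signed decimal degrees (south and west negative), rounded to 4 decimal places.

89.1250, 89.1667

Field N=13, R=17: +13·20° lon, +17·10° lat → SW at lon 80°, lat 80°.
Square 7, 9: +7·2° lon, +9·1° lat → SW at lon 94°, lat 89°.
Subsquare u=20, d=3: +20·0.0833333° lon, +3·0.0416667° lat → SW at lon 95.6667°, lat 89.125°.
Cell spans 0.0833333° lon × 0.0416667° lat.
south 89.1250, north 89.1667.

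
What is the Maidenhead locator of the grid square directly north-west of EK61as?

Longitude subsquare a = 0; −1 → -1, wraps to 23 = x, carry into square.
Longitude square 6; −1 → 5.
Latitude subsquare s = 18; +1 → 19 = t.

EK51xt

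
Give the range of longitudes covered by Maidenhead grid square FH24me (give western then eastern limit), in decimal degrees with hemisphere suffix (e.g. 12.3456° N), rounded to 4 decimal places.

75.0000° W, 74.9167° W

Field F=5, H=7: +5·20° lon, +7·10° lat → SW at lon -80°, lat -20°.
Square 2, 4: +2·2° lon, +4·1° lat → SW at lon -76°, lat -16°.
Subsquare m=12, e=4: +12·0.0833333° lon, +4·0.0416667° lat → SW at lon -75°, lat -15.8333°.
Cell spans 0.0833333° lon × 0.0416667° lat.
west 75.0000° W, east 74.9167° W.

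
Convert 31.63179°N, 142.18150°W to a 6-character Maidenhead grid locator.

BM81vp

Offset from 180°W / 90°S: lon 37.8185°, lat 121.6318°.
Field: lon ⌊37.8185/20⌋ = 1 → B; lat ⌊121.6318/10⌋ = 12 → M.
Square: lon ⌊17.8185/2⌋ = 8; lat ⌊1.6318/1⌋ = 1.
Subsquare: lon ⌊1.8185/0.0833333⌋ = 21 → v; lat ⌊0.6318/0.0416667⌋ = 15 → p.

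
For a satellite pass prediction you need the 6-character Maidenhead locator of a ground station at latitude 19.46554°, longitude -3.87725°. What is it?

Add 180° to longitude and 90° to latitude: 176.1227, 109.4655.
Field: lon ⌊176.1227/20⌋ = 8 → I; lat ⌊109.4655/10⌋ = 10 → K.
Square: lon ⌊16.1227/2⌋ = 8; lat ⌊9.4655/1⌋ = 9.
Subsquare: lon ⌊0.1227/0.0833333⌋ = 1 → b; lat ⌊0.4655/0.0416667⌋ = 11 → l.

IK89bl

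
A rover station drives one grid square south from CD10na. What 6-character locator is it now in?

Latitude subsquare a = 0; −1 → -1, wraps to 23 = x, carry into square.
Latitude square 0; −1 → -1, wraps to 9, carry into field.
Latitude field D = 3; −1 → 2 = C.
The longitude characters are unchanged.

CC19nx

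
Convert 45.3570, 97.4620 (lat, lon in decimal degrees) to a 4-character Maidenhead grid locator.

NN85

Add 180° to longitude and 90° to latitude: 277.46, 135.36.
Field: lon ⌊277.46/20⌋ = 13 → N; lat ⌊135.36/10⌋ = 13 → N.
Square: lon ⌊17.46/2⌋ = 8; lat ⌊5.36/1⌋ = 5.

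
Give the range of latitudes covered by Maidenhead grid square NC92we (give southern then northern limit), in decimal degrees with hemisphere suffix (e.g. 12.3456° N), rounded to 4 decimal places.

Field N=13, C=2: +13·20° lon, +2·10° lat → SW at lon 80°, lat -70°.
Square 9, 2: +9·2° lon, +2·1° lat → SW at lon 98°, lat -68°.
Subsquare w=22, e=4: +22·0.0833333° lon, +4·0.0416667° lat → SW at lon 99.8333°, lat -67.8333°.
Cell spans 0.0833333° lon × 0.0416667° lat.
south 67.8333° S, north 67.7917° S.

67.8333° S, 67.7917° S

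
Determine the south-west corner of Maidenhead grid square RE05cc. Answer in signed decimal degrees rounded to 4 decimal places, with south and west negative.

-44.9167, 160.1667

Field R=17, E=4: +17·20° lon, +4·10° lat → SW at lon 160°, lat -50°.
Square 0, 5: +0·2° lon, +5·1° lat → SW at lon 160°, lat -45°.
Subsquare c=2, c=2: +2·0.0833333° lon, +2·0.0416667° lat → SW at lon 160.167°, lat -44.9167°.
latitude -44.9167, longitude 160.1667.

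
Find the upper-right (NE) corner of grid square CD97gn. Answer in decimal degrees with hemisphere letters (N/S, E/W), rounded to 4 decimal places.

Field C=2, D=3: +2·20° lon, +3·10° lat → SW at lon -140°, lat -60°.
Square 9, 7: +9·2° lon, +7·1° lat → SW at lon -122°, lat -53°.
Subsquare g=6, n=13: +6·0.0833333° lon, +13·0.0416667° lat → SW at lon -121.5°, lat -52.4583°.
Cell spans 0.0833333° lon × 0.0416667° lat. NE corner is SW corner plus one full cell.
latitude 52.4167° S, longitude 121.4167° W.

52.4167° S, 121.4167° W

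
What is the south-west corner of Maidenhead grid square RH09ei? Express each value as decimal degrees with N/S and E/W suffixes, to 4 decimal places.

10.6667° S, 160.3333° E

Field R=17, H=7: +17·20° lon, +7·10° lat → SW at lon 160°, lat -20°.
Square 0, 9: +0·2° lon, +9·1° lat → SW at lon 160°, lat -11°.
Subsquare e=4, i=8: +4·0.0833333° lon, +8·0.0416667° lat → SW at lon 160.333°, lat -10.6667°.
latitude 10.6667° S, longitude 160.3333° E.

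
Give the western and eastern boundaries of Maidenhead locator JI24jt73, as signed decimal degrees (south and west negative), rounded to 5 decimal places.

Field J=9, I=8: +9·20° lon, +8·10° lat → SW at lon 0°, lat -10°.
Square 2, 4: +2·2° lon, +4·1° lat → SW at lon 4°, lat -6°.
Subsquare j=9, t=19: +9·0.0833333° lon, +19·0.0416667° lat → SW at lon 4.75°, lat -5.20833°.
Extended square 7, 3: +7·0.00833333° lon, +3·0.00416667° lat → SW at lon 4.80833°, lat -5.19583°.
Cell spans 0.00833333° lon × 0.00416667° lat.
west 4.80833, east 4.81667.

4.80833, 4.81667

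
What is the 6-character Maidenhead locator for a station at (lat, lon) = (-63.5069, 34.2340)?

KC76cl

Shift to the Maidenhead origin (180°W, 90°S): lon 214.2340, lat 26.4931.
Field: lon ⌊214.2340/20⌋ = 10 → K; lat ⌊26.4931/10⌋ = 2 → C.
Square: lon ⌊14.2340/2⌋ = 7; lat ⌊6.4931/1⌋ = 6.
Subsquare: lon ⌊0.2340/0.0833333⌋ = 2 → c; lat ⌊0.4931/0.0416667⌋ = 11 → l.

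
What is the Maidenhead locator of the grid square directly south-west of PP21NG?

PP21mf

Longitude subsquare n = 13; −1 → 12 = m.
Latitude subsquare g = 6; −1 → 5 = f.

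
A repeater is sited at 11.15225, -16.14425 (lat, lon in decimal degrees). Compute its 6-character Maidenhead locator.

IK11wd

Shift to the Maidenhead origin (180°W, 90°S): lon 163.8558, lat 101.1522.
Field (20°×10°, letters A–R): 163.8558/20 → 8 → I, 101.1522/10 → 10 → K; chars IK.
Square (2°×1°, digits 0–9): 3.8558/2 → 1, 1.1522/1 → 1; chars 11.
Subsquare (5′×2.5′, letters a–x): 1.8558/0.0833333 → 22 → w, 0.1522/0.0416667 → 3 → d; chars wd.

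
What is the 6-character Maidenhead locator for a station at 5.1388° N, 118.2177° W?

DJ05vd

Add 180° to longitude and 90° to latitude: 61.7823, 95.1388.
Field: lon ⌊61.7823/20⌋ = 3 → D; lat ⌊95.1388/10⌋ = 9 → J.
Square: lon ⌊1.7823/2⌋ = 0; lat ⌊5.1388/1⌋ = 5.
Subsquare: lon ⌊1.7823/0.0833333⌋ = 21 → v; lat ⌊0.1388/0.0416667⌋ = 3 → d.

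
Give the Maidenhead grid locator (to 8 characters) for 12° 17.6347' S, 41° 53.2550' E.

LH07wq69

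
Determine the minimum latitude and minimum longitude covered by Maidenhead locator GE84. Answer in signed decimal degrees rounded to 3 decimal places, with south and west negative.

Field G=6, E=4: +6·20° lon, +4·10° lat → SW at lon -60°, lat -50°.
Square 8, 4: +8·2° lon, +4·1° lat → SW at lon -44°, lat -46°.
latitude -46.000, longitude -44.000.

-46.000, -44.000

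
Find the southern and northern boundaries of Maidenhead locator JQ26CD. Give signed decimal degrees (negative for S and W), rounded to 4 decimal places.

76.1250, 76.1667

Field J=9, Q=16: +9·20° lon, +16·10° lat → SW at lon 0°, lat 70°.
Square 2, 6: +2·2° lon, +6·1° lat → SW at lon 4°, lat 76°.
Subsquare c=2, d=3: +2·0.0833333° lon, +3·0.0416667° lat → SW at lon 4.16667°, lat 76.125°.
Cell spans 0.0833333° lon × 0.0416667° lat.
south 76.1250, north 76.1667.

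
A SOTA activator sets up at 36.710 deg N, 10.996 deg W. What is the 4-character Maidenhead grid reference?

Add 180° to longitude and 90° to latitude: 169.00, 126.71.
Field (20°×10°, letters A–R): 169.00/20 → 8 → I, 126.71/10 → 12 → M; chars IM.
Square (2°×1°, digits 0–9): 9.00/2 → 4, 6.71/1 → 6; chars 46.

IM46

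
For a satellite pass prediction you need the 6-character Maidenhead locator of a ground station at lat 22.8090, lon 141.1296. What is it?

Shift to the Maidenhead origin (180°W, 90°S): lon 321.1296, lat 112.8090.
Field (20°×10°, letters A–R): lon ⌊321.1296/20⌋ = 16 → Q; lat ⌊112.8090/10⌋ = 11 → L.
Square (2°×1°, digits 0–9): lon ⌊1.1296/2⌋ = 0; lat ⌊2.8090/1⌋ = 2.
Subsquare (5′×2.5′, letters a–x): lon ⌊1.1296/0.0833333⌋ = 13 → n; lat ⌊0.8090/0.0416667⌋ = 19 → t.

QL02nt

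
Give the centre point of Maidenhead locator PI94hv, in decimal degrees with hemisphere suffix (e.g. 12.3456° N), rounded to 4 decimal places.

Field P=15, I=8: +15·20° lon, +8·10° lat → SW at lon 120°, lat -10°.
Square 9, 4: +9·2° lon, +4·1° lat → SW at lon 138°, lat -6°.
Subsquare h=7, v=21: +7·0.0833333° lon, +21·0.0416667° lat → SW at lon 138.583°, lat -5.125°.
Cell spans 0.0833333° lon × 0.0416667° lat. Centre is SW corner plus half of each.
latitude 5.1042° S, longitude 138.6250° E.

5.1042° S, 138.6250° E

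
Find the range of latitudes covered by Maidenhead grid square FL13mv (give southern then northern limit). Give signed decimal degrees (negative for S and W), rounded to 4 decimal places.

23.8750, 23.9167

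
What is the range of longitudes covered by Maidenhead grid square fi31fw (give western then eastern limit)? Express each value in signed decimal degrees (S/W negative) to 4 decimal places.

Field F=5, I=8: +5·20° lon, +8·10° lat → SW at lon -80°, lat -10°.
Square 3, 1: +3·2° lon, +1·1° lat → SW at lon -74°, lat -9°.
Subsquare f=5, w=22: +5·0.0833333° lon, +22·0.0416667° lat → SW at lon -73.5833°, lat -8.08333°.
Cell spans 0.0833333° lon × 0.0416667° lat.
west -73.5833, east -73.5000.

-73.5833, -73.5000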